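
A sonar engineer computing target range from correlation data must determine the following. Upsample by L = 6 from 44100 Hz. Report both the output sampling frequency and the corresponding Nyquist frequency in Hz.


Step 1 — output sample rate after interpolation by L:
fs_out = L * fs_in = 6 * 44100 = 264600 Hz

Step 2 — Nyquist frequency of the output stream:
f_Nyq = fs_out / 2 = 264600 / 2 = 132300.0 Hz

fs_out = 264600 Hz; f_Nyquist = 132300.0 Hz


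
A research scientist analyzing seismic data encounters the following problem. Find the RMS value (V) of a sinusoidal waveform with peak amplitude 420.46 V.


RMS voltage for a sinusoidal waveform:
V_rms = V_peak / sqrt(2)
      = 420.46 / 1.414214
      = 297.31 V

297.31 V


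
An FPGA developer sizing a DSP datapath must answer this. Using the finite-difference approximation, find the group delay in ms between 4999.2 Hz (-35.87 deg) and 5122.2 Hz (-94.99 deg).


Group delay from phase difference:
tau = -d(phi)/d(omega)
d(phi) = -59.12 deg = -1.031839 rad
d(omega) = 2*pi*(5122.2 - 4999.2) = 772.8318 rad/s
tau = -(-1.031839) / 772.8318
    = 1.3351 ms

1.3351 ms


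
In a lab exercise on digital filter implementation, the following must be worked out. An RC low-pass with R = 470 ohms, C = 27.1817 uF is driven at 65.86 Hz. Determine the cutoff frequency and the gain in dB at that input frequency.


Step 1 — cutoff frequency:
fc = 1 / (2*pi*R*C)
C = 27.1817 uF = 2.71817e-05 F
fc = 1 / (2*pi*470*2.71817e-05)
   = 12.4579 Hz

Step 2 — magnitude at f = 65.86 Hz:
|H(f)| = 1 / sqrt(1 + (f/fc)^2)
f/fc = 65.86 / 12.4579 = 5.286605
|H| = 1 / sqrt(1 + 27.948192) = 0.1858614
|H|_dB = 20*log10(0.1858614) = -14.62 dB

fc = 12.4579 Hz; |H(65.86 Hz)| = -14.62 dB


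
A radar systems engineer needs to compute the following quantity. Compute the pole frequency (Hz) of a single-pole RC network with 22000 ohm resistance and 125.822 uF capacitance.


Cutoff frequency of a first-order RC filter:
fc = 1 / (2 * pi * R * C)
C = 125.822 uF = 0.000125822 F
fc = 1 / (2 * pi * 22000 * 0.000125822)
   = 1 / 17.392384717839
   = 0.057496 Hz

0.057496 Hz


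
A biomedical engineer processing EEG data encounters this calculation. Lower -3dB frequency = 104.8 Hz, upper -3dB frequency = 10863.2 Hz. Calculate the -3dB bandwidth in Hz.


Bandwidth is the difference of -3dB frequencies:
BW = f_high - f_low
   = 10863.2 - 104.8
   = 10758.4 Hz

10758.4 Hz


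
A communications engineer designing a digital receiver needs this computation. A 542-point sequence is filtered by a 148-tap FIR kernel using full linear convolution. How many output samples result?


Linear convolution output length:
L = N + M - 1
  = 542 + 148 - 1
  = 689 samples

689


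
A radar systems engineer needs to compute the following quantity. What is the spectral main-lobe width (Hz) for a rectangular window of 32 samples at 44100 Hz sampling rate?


Main lobe width for a rectangular window:
Width = 2 * fs / N
      = 2 * 44100 / 32
      = 88200 / 32
      = 2756.25 Hz

2756.25 Hz


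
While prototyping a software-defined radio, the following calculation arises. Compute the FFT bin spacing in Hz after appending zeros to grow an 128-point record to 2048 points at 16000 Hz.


Frequency resolution after zero-padding:
N_padded = 128 * 16 = 2048
df = fs / N_padded
   = 16000 / 2048
   = 7.8125 Hz

7.8125 Hz


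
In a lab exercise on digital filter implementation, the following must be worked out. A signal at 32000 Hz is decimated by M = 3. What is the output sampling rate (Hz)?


Decimation reduces the sample rate:
fs_out = fs_in / M
       = 32000 / 3
       = 10666.6667 Hz

10666.6667 Hz


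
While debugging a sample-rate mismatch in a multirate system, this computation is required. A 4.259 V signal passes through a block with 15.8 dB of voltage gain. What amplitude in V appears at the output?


Output voltage from dB gain:
V_out = V_in * 10^(gain_dB / 20)
      = 4.259 * 10^(15.8 / 20)
      = 4.259 * 6.16595
      = 26.2608 V

26.2608 V


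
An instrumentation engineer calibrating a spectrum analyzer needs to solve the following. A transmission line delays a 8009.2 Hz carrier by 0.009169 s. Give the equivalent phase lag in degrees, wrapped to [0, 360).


Phase shift from frequency and time delay:
phi = 360 * f * t_delay
    = 360 * 8009.2 * 0.009169
    = 26437.09 degrees
    mod 360 = 157.09 degrees

157.09 degrees


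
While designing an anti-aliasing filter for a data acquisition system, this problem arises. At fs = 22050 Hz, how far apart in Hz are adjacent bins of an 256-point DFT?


DFT frequency resolution:
df = fs / N
   = 22050 / 256
   = 86.1328 Hz

86.1328 Hz


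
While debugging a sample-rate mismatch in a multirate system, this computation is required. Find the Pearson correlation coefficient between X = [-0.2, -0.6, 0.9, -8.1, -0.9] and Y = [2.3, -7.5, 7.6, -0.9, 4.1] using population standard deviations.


Pearson correlation coefficient (population):
r = cov(X,Y) / (std(X) * std(Y))
Mean X = -1.78, Mean Y = 1.12
Cov(X,Y) = 4.8896
Std(X) = 3.218323, Std(Y) = 5.111712
r = 0.2972

0.2972


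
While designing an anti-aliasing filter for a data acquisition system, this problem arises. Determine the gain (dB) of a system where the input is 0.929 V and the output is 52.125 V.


Voltage gain in dB:
G = 20 * log10(Vout / Vin)
  = 20 * log10(52.125 / 0.929)
  = 20 * log10(56.108719)
  = 20 * 1.74903
  = 34.98 dB

34.98 dB


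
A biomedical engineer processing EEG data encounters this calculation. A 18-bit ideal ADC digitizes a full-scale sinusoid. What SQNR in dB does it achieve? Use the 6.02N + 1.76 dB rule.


Theoretical SNR for a full-scale sinusoid:
SNR = 6.02 * N + 1.76
    = 6.02 * 18 + 1.76
    = 108.36 + 1.76
    = 110.12 dB

110.12 dB


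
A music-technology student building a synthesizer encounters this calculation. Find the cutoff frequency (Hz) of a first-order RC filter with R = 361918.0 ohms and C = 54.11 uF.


Cutoff frequency of a first-order RC filter:
fc = 1 / (2 * pi * R * C)
C = 54.11 uF = 5.411e-05 F
fc = 1 / (2 * pi * 361918.0 * 5.411e-05)
   = 1 / 123.04602420481
   = 0.008127 Hz

0.008127 Hz


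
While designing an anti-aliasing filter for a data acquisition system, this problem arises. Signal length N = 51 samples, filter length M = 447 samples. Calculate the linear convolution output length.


Linear convolution output length:
L = N + M - 1
  = 51 + 447 - 1
  = 497 samples

497


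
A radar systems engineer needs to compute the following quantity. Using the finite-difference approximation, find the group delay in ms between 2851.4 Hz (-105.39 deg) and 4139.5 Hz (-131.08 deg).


Group delay from phase difference:
tau = -d(phi)/d(omega)
d(phi) = -25.69 deg = -0.448375 rad
d(omega) = 2*pi*(4139.5 - 2851.4) = 8093.371 rad/s
tau = -(-0.448375) / 8093.371
    = 0.0554 ms

0.0554 ms


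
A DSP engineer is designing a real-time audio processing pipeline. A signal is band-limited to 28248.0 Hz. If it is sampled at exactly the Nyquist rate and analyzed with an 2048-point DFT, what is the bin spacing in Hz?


Step 1 — Nyquist sampling rate:
fs = 2 * fmax = 2 * 28248.0 = 56496.0 Hz

Step 2 — DFT bin spacing:
df = fs / N = 56496.0 / 2048 = 27.5859 Hz

27.5859 Hz


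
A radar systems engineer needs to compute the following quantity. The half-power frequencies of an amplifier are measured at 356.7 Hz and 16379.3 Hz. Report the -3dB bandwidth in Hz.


Bandwidth is the difference of -3dB frequencies:
BW = f_high - f_low
   = 16379.3 - 356.7
   = 16022.6 Hz

16022.6 Hz


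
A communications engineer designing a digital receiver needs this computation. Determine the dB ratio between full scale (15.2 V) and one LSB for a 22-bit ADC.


Dynamic range from full-scale to LSB:
V_min = V_max / 2^bits = 15.2 / 2^22
DR = 20 * log10(V_max / V_min)
   = 20 * log10(2^22)
   = 20 * 22 * log10(2)
   = 132.45 dB

132.45 dB


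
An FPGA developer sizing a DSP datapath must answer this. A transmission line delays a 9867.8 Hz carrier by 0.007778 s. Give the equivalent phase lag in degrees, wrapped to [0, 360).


Phase shift from frequency and time delay:
phi = 360 * f * t_delay
    = 360 * 9867.8 * 0.007778
    = 27630.63 degrees
    mod 360 = 270.63 degrees

270.63 degrees


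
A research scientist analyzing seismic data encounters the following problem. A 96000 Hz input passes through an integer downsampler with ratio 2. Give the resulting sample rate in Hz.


Decimation reduces the sample rate:
fs_out = fs_in / M
       = 96000 / 2
       = 48000.0 Hz

48000.0 Hz


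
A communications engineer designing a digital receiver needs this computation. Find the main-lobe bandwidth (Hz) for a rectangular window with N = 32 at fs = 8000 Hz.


Main lobe width for a rectangular window:
Width = 2 * fs / N
      = 2 * 8000 / 32
      = 16000 / 32
      = 500.0 Hz

500.0 Hz


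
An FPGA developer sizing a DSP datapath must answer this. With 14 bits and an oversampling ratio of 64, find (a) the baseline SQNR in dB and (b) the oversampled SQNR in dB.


Step 1 — baseline SQNR at Nyquist:
SQNR_base = 6.02*N + 1.76
          = 6.02*14 + 1.76
          = 86.04 dB

Step 2 — oversampling processing gain:
G = 10*log10(OSR) = 10*log10(64) = 18.06 dB

Step 3 — total:
SQNR_total = 86.04 + 18.06 = 104.1 dB

Base SQNR = 86.04 dB; oversampled SQNR = 104.1 dB


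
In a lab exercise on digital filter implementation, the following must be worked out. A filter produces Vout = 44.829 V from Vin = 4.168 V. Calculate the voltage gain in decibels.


Voltage gain in dB:
G = 20 * log10(Vout / Vin)
  = 20 * log10(44.829 / 4.168)
  = 20 * log10(10.755518)
  = 20 * 1.031631
  = 20.63 dB

20.63 dB


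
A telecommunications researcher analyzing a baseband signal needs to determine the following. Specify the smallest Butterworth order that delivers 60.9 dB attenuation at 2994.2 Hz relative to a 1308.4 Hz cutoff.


Butterworth filter order formula:
n = log10(10^(A/10) - 1) / (2 * log10(f_stop/f_pass))
10^(60.9/10) - 1 = 1230267.7708
f_stop/f_pass = 2994.2 / 1308.4 = 2.2884
n = 8.4691 -> ceil = 9

9


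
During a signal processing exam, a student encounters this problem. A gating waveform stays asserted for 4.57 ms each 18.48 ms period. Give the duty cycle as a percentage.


Duty cycle as a percentage:
DC = (t_on / T) * 100
   = (4.57 / 18.48) * 100
   = 0.247294 * 100
   = 24.73 %

24.73 %


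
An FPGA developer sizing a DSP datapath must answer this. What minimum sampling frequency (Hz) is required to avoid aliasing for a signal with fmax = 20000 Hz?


The Nyquist rate is twice the maximum frequency component.
fs_min = 2 * fmax
      = 2 * 20000
      = 40000 Hz

40000


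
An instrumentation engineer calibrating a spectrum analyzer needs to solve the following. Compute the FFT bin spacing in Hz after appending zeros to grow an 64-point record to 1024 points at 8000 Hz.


Frequency resolution after zero-padding:
N_padded = 64 * 16 = 1024
df = fs / N_padded
   = 8000 / 1024
   = 7.8125 Hz

7.8125 Hz


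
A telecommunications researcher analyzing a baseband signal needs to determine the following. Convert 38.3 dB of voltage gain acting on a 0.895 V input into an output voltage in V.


Output voltage from dB gain:
V_out = V_in * 10^(gain_dB / 20)
      = 0.895 * 10^(38.3 / 20)
      = 0.895 * 82.224265
      = 73.5907 V

73.5907 V


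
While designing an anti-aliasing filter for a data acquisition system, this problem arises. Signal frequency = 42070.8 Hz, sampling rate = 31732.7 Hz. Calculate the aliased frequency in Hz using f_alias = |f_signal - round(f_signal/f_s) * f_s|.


Compute the nearest integer multiple of fs to the signal:
n = round(42070.8 / 31732.7) = 1
f_alias = |42070.8 - 1 * 31732.7|
        = |42070.8 - 31732.7|
        = 10338.1 Hz

10338.1


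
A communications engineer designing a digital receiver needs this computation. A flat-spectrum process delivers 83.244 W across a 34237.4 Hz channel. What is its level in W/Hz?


Power spectral density:
PSD = P / BW
    = 83.244 / 34237.4
    = 0.00243138 W/Hz

0.00243138 W/Hz


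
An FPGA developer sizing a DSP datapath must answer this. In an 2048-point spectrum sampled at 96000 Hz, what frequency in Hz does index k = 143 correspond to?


Frequency of DFT bin k:
f_k = k * fs / N
    = 143 * 96000 / 2048
    = 13728000 / 2048
    = 6703.125 Hz

6703.125 Hz


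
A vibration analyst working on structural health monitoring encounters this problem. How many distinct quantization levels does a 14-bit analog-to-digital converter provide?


Number of quantization levels = 2^N
= 2^14
= 16384

16384


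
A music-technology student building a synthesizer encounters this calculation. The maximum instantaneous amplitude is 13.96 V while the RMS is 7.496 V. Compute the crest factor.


Crest factor is the ratio of peak to RMS:
CF = V_peak / V_rms
   = 13.96 / 7.496
   = 1.8623

1.8623


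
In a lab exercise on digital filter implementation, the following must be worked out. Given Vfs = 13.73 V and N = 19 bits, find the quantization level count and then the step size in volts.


Step 1 — number of quantization levels:
L = 2^N = 2^19 = 524288

Step 2 — LSB step size:
delta = Vfs / L
      = 13.73 / 524288
      = 2.619e-05 V

Levels = 524288; step size = 2.619e-05 V


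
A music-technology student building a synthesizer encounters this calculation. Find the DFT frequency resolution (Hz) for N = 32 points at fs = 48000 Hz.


DFT frequency resolution:
df = fs / N
   = 48000 / 32
   = 1500.0 Hz

1500.0 Hz


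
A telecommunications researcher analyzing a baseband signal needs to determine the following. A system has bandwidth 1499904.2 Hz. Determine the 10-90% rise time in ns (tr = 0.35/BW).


Rise time from bandwidth relationship:
tr = 0.35 / BW
   = 0.35 / 1499904.2
   = 2.333482365e-07 s
   = 233.3482 ns

233.3482 ns


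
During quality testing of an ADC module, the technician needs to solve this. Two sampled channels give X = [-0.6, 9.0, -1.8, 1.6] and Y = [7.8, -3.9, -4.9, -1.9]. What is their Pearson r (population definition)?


Pearson correlation coefficient (population):
r = cov(X,Y) / (std(X) * std(Y))
Mean X = 2.05, Mean Y = -0.725
Cov(X,Y) = -7.01375
Std(X) = 4.193745, Std(Y) = 5.039035
r = -0.3319

-0.3319


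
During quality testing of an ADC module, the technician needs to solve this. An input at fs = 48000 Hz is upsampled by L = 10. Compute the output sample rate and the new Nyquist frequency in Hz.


Step 1 — output sample rate after interpolation by L:
fs_out = L * fs_in = 10 * 48000 = 480000 Hz

Step 2 — Nyquist frequency of the output stream:
f_Nyq = fs_out / 2 = 480000 / 2 = 240000.0 Hz

fs_out = 480000 Hz; f_Nyquist = 240000.0 Hz


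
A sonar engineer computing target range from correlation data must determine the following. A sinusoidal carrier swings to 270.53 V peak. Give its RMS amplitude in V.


RMS voltage for a sinusoidal waveform:
V_rms = V_peak / sqrt(2)
      = 270.53 / 1.414214
      = 191.294 V

191.294 V


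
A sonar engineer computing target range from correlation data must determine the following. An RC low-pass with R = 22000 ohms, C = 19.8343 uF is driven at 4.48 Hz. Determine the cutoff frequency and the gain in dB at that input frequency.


Step 1 — cutoff frequency:
fc = 1 / (2*pi*R*C)
C = 19.8343 uF = 1.98343e-05 F
fc = 1 / (2*pi*22000*1.98343e-05)
   = 0.364738 Hz

Step 2 — magnitude at f = 4.48 Hz:
|H(f)| = 1 / sqrt(1 + (f/fc)^2)
f/fc = 4.48 / 0.364738 = 12.282789
|H| = 1 / sqrt(1 + 150.866906) = 0.0811462
|H|_dB = 20*log10(0.0811462) = -21.81 dB

fc = 0.364738 Hz; |H(4.48 Hz)| = -21.81 dB


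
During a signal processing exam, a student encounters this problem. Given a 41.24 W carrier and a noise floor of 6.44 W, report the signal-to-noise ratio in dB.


SNR in decibels:
SNR = 10 * log10(Ps / Pn)
    = 10 * log10(41.24 / 6.44)
    = 10 * log10(6.4037)
    = 10 * 0.8064
    = 8.06 dB

8.06 dB


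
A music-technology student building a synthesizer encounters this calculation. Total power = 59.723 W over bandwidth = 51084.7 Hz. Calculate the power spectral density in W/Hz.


Power spectral density:
PSD = P / BW
    = 59.723 / 51084.7
    = 0.0011691 W/Hz

0.0011691 W/Hz


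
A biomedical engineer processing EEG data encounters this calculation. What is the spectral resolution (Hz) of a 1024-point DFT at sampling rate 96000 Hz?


DFT frequency resolution:
df = fs / N
   = 96000 / 1024
   = 93.75 Hz

93.75 Hz


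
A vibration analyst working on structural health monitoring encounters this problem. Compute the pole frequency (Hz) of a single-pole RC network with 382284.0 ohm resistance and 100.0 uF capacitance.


Cutoff frequency of a first-order RC filter:
fc = 1 / (2 * pi * R * C)
C = 100.0 uF = 0.0001 F
fc = 1 / (2 * pi * 382284.0 * 0.0001)
   = 1 / 240.19612119698
   = 0.004163 Hz

0.004163 Hz


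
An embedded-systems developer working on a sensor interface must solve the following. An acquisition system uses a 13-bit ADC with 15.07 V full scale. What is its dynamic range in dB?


Dynamic range from full-scale to LSB:
V_min = V_max / 2^bits = 15.07 / 2^13
DR = 20 * log10(V_max / V_min)
   = 20 * log10(2^13)
   = 20 * 13 * log10(2)
   = 78.27 dB

78.27 dB


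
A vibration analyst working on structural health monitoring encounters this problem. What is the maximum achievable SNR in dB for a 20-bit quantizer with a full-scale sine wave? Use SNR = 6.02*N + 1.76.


Theoretical SNR for a full-scale sinusoid:
SNR = 6.02 * N + 1.76
    = 6.02 * 20 + 1.76
    = 120.4 + 1.76
    = 122.16 dB

122.16 dB


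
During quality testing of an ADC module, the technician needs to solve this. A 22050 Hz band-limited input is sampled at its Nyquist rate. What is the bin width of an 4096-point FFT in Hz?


Step 1 — Nyquist sampling rate:
fs = 2 * fmax = 2 * 22050 = 44100 Hz

Step 2 — DFT bin spacing:
df = fs / N = 44100 / 4096 = 10.7666 Hz

10.7666 Hz


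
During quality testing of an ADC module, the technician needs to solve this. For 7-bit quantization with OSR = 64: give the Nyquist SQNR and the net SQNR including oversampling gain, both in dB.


Step 1 — baseline SQNR at Nyquist:
SQNR_base = 6.02*N + 1.76
          = 6.02*7 + 1.76
          = 43.9 dB

Step 2 — oversampling processing gain:
G = 10*log10(OSR) = 10*log10(64) = 18.06 dB

Step 3 — total:
SQNR_total = 43.9 + 18.06 = 61.96 dB

Base SQNR = 43.9 dB; oversampled SQNR = 61.96 dB


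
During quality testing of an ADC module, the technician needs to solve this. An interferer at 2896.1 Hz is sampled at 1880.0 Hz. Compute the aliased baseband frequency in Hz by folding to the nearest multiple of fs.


Compute the nearest integer multiple of fs to the signal:
n = round(2896.1 / 1880.0) = 2
f_alias = |2896.1 - 2 * 1880.0|
        = |2896.1 - 3760.0|
        = 863.9 Hz

863.9


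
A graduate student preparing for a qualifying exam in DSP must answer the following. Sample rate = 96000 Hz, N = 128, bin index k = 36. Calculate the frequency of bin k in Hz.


Frequency of DFT bin k:
f_k = k * fs / N
    = 36 * 96000 / 128
    = 3456000 / 128
    = 27000.0 Hz

27000.0 Hz


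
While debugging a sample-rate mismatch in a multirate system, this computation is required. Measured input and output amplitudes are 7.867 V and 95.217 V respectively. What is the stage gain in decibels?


Voltage gain in dB:
G = 20 * log10(Vout / Vin)
  = 20 * log10(95.217 / 7.867)
  = 20 * log10(12.103343)
  = 20 * 1.082905
  = 21.66 dB

21.66 dB


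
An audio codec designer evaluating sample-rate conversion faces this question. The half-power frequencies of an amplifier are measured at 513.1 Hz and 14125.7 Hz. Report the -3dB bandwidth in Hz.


Bandwidth is the difference of -3dB frequencies:
BW = f_high - f_low
   = 14125.7 - 513.1
   = 13612.6 Hz

13612.6 Hz


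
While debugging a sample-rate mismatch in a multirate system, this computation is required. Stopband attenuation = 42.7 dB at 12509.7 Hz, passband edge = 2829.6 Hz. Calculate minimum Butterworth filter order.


Butterworth filter order formula:
n = log10(10^(A/10) - 1) / (2 * log10(f_stop/f_pass))
10^(42.7/10) - 1 = 18619.8714
f_stop/f_pass = 12509.7 / 2829.6 = 4.421
n = 3.3074 -> ceil = 4

4


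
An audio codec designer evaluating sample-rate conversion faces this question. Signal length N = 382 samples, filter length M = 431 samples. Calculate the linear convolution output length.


Linear convolution output length:
L = N + M - 1
  = 382 + 431 - 1
  = 812 samples

812


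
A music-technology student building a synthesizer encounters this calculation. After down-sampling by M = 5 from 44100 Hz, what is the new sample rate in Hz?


Decimation reduces the sample rate:
fs_out = fs_in / M
       = 44100 / 5
       = 8820.0 Hz

8820.0 Hz


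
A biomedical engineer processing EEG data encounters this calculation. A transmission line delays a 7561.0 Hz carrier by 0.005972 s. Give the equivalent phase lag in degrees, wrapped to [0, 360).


Phase shift from frequency and time delay:
phi = 360 * f * t_delay
    = 360 * 7561.0 * 0.005972
    = 16255.55 degrees
    mod 360 = 55.55 degrees

55.55 degrees


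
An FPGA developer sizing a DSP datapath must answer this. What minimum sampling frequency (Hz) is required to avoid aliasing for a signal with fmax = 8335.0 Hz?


The Nyquist rate is twice the maximum frequency component.
fs_min = 2 * fmax
      = 2 * 8335.0
      = 16670.0 Hz

16670.0


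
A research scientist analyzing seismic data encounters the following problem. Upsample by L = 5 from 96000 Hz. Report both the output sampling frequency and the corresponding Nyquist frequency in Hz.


Step 1 — output sample rate after interpolation by L:
fs_out = L * fs_in = 5 * 96000 = 480000 Hz

Step 2 — Nyquist frequency of the output stream:
f_Nyq = fs_out / 2 = 480000 / 2 = 240000.0 Hz

fs_out = 480000 Hz; f_Nyquist = 240000.0 Hz


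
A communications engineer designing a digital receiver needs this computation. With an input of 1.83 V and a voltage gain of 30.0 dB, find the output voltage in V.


Output voltage from dB gain:
V_out = V_in * 10^(gain_dB / 20)
      = 1.83 * 10^(30.0 / 20)
      = 1.83 * 31.622777
      = 57.8697 V

57.8697 V


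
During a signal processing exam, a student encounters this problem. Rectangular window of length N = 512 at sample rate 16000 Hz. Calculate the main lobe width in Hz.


Main lobe width for a rectangular window:
Width = 2 * fs / N
      = 2 * 16000 / 512
      = 32000 / 512
      = 62.5 Hz

62.5 Hz


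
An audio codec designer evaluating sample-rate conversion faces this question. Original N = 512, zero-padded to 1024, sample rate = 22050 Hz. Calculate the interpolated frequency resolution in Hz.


Frequency resolution after zero-padding:
N_padded = 512 * 2 = 1024
df = fs / N_padded
   = 22050 / 1024
   = 21.5332 Hz

21.5332 Hz


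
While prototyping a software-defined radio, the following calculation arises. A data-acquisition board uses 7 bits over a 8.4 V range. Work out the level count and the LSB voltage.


Step 1 — number of quantization levels:
L = 2^N = 2^7 = 128

Step 2 — LSB step size:
delta = Vfs / L
      = 8.4 / 128
      = 0.065625 V

Levels = 128; step size = 0.065625 V


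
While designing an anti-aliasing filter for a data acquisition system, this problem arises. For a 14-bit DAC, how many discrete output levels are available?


Number of quantization levels = 2^N
= 2^14
= 16384

16384


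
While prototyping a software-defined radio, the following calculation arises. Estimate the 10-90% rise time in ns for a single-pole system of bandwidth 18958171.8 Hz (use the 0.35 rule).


Rise time from bandwidth relationship:
tr = 0.35 / BW
   = 0.35 / 18958171.8
   = 1.846169576e-08 s
   = 18.4617 ns

18.4617 ns


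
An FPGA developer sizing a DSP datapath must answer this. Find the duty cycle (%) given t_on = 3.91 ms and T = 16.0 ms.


Duty cycle as a percentage:
DC = (t_on / T) * 100
   = (3.91 / 16.0) * 100
   = 0.244375 * 100
   = 24.44 %

24.44 %


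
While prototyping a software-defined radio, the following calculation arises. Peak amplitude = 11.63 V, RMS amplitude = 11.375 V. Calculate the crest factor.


Crest factor is the ratio of peak to RMS:
CF = V_peak / V_rms
   = 11.63 / 11.375
   = 1.0224

1.0224


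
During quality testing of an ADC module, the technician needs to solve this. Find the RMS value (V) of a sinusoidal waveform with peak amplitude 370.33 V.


RMS voltage for a sinusoidal waveform:
V_rms = V_peak / sqrt(2)
      = 370.33 / 1.414214
      = 261.863 V

261.863 V


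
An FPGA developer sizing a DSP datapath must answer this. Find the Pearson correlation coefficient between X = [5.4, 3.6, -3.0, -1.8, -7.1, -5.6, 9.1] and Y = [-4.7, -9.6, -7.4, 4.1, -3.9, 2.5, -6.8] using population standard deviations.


Pearson correlation coefficient (population):
r = cov(X,Y) / (std(X) * std(Y))
Mean X = 0.0857, Mean Y = -3.6857
Cov(X,Y) = -13.014082
Std(X) = 5.59194, Std(Y) = 4.757379
r = -0.4892

-0.4892


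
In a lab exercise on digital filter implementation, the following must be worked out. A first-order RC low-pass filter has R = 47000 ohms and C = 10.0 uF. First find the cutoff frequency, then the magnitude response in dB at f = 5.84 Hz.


Step 1 — cutoff frequency:
fc = 1 / (2*pi*R*C)
C = 10.0 uF = 1e-05 F
fc = 1 / (2*pi*47000*1e-05)
   = 0.338628 Hz

Step 2 — magnitude at f = 5.84 Hz:
|H(f)| = 1 / sqrt(1 + (f/fc)^2)
f/fc = 5.84 / 0.338628 = 17.246064
|H| = 1 / sqrt(1 + 297.426723) = 0.057887
|H|_dB = 20*log10(0.057887) = -24.75 dB

fc = 0.338628 Hz; |H(5.84 Hz)| = -24.75 dB


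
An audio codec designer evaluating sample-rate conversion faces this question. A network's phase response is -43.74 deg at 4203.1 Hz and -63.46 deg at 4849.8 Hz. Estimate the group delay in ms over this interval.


Group delay from phase difference:
tau = -d(phi)/d(omega)
d(phi) = -19.72 deg = -0.344179 rad
d(omega) = 2*pi*(4849.8 - 4203.1) = 4063.3359 rad/s
tau = -(-0.344179) / 4063.3359
    = 0.0847 ms

0.0847 ms


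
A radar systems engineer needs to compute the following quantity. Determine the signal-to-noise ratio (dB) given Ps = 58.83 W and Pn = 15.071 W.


SNR in decibels:
SNR = 10 * log10(Ps / Pn)
    = 10 * log10(58.83 / 15.071)
    = 10 * log10(3.9035)
    = 10 * 0.5915
    = 5.91 dB

5.91 dB


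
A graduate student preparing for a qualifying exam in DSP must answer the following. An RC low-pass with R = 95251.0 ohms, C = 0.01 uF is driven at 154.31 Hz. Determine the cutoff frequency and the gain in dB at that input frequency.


Step 1 — cutoff frequency:
fc = 1 / (2*pi*R*C)
C = 0.01 uF = 1e-08 F
fc = 1 / (2*pi*95251.0*1e-08)
   = 167.09 Hz

Step 2 — magnitude at f = 154.31 Hz:
|H(f)| = 1 / sqrt(1 + (f/fc)^2)
f/fc = 154.31 / 167.09 = 0.923514
|H| = 1 / sqrt(1 + 0.852878) = 0.7346434
|H|_dB = 20*log10(0.7346434) = -2.68 dB

fc = 167.09 Hz; |H(154.31 Hz)| = -2.68 dB


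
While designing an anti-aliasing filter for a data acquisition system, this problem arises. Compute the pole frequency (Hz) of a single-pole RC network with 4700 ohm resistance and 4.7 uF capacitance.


Cutoff frequency of a first-order RC filter:
fc = 1 / (2 * pi * R * C)
C = 4.7 uF = 4.7e-06 F
fc = 1 / (2 * pi * 4700 * 4.7e-06)
   = 1 / 0.1387955634356
   = 7.204841 Hz

7.204841 Hz


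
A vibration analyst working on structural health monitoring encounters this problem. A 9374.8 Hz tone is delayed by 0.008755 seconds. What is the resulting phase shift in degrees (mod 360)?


Phase shift from frequency and time delay:
phi = 360 * f * t_delay
    = 360 * 9374.8 * 0.008755
    = 29547.49 degrees
    mod 360 = 27.49 degrees

27.49 degrees


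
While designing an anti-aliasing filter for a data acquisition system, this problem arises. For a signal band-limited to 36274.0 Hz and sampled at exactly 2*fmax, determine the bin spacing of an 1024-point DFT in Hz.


Step 1 — Nyquist sampling rate:
fs = 2 * fmax = 2 * 36274.0 = 72548.0 Hz

Step 2 — DFT bin spacing:
df = fs / N = 72548.0 / 1024 = 70.8477 Hz

70.8477 Hz


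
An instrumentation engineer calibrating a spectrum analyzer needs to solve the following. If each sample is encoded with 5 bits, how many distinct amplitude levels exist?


Number of quantization levels = 2^N
= 2^5
= 32

32


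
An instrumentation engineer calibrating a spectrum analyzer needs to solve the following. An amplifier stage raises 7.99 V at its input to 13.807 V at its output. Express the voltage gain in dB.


Voltage gain in dB:
G = 20 * log10(Vout / Vin)
  = 20 * log10(13.807 / 7.99)
  = 20 * log10(1.728035)
  = 20 * 0.237553
  = 4.75 dB

4.75 dB


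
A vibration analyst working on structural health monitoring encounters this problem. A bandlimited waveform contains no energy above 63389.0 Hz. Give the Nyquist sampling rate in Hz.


The Nyquist rate is twice the maximum frequency component.
fs_min = 2 * fmax
      = 2 * 63389.0
      = 126778.0 Hz

126778.0


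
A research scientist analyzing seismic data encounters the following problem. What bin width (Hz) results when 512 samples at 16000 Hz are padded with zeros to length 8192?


Frequency resolution after zero-padding:
N_padded = 512 * 16 = 8192
df = fs / N_padded
   = 16000 / 8192
   = 1.9531 Hz

1.9531 Hz


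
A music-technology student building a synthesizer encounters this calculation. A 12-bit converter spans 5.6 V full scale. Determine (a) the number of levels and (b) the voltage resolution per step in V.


Step 1 — number of quantization levels:
L = 2^N = 2^12 = 4096

Step 2 — LSB step size:
delta = Vfs / L
      = 5.6 / 4096
      = 0.00136719 V

Levels = 4096; step size = 0.00136719 V


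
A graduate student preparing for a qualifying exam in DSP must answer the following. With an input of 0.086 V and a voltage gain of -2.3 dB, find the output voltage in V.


Output voltage from dB gain:
V_out = V_in * 10^(gain_dB / 20)
      = 0.086 * 10^(-2.3 / 20)
      = 0.086 * 0.767361
      = 0.066 V

0.066 V


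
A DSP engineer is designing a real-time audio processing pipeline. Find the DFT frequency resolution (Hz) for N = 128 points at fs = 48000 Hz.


DFT frequency resolution:
df = fs / N
   = 48000 / 128
   = 375.0 Hz

375.0 Hz


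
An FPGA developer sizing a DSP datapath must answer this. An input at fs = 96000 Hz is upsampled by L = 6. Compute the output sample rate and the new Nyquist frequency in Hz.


Step 1 — output sample rate after interpolation by L:
fs_out = L * fs_in = 6 * 96000 = 576000 Hz

Step 2 — Nyquist frequency of the output stream:
f_Nyq = fs_out / 2 = 576000 / 2 = 288000.0 Hz

fs_out = 576000 Hz; f_Nyquist = 288000.0 Hz


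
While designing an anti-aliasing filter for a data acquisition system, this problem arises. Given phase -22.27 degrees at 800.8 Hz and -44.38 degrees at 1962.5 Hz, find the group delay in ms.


Group delay from phase difference:
tau = -d(phi)/d(omega)
d(phi) = -22.11 deg = -0.385892 rad
d(omega) = 2*pi*(1962.5 - 800.8) = 7299.1764 rad/s
tau = -(-0.385892) / 7299.1764
    = 0.0529 ms

0.0529 ms


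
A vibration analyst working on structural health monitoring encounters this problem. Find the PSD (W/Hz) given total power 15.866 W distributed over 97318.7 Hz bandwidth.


Power spectral density:
PSD = P / BW
    = 15.866 / 97318.7
    = 0.00016303 W/Hz

0.00016303 W/Hz


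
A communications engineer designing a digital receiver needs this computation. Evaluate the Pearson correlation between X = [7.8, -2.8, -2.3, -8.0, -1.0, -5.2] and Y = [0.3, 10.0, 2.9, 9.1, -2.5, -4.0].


Pearson correlation coefficient (population):
r = cov(X,Y) / (std(X) * std(Y))
Mean X = -1.9167, Mean Y = 2.6333
Cov(X,Y) = -8.591111
Std(X) = 4.898441, Std(Y) = 5.3534
r = -0.3276

-0.3276


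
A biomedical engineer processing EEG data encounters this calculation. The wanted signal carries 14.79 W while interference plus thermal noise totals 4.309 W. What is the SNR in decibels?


SNR in decibels:
SNR = 10 * log10(Ps / Pn)
    = 10 * log10(14.79 / 4.309)
    = 10 * log10(3.4324)
    = 10 * 0.5356
    = 5.36 dB

5.36 dB


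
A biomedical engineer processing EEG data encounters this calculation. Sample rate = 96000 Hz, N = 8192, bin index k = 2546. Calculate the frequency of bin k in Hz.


Frequency of DFT bin k:
f_k = k * fs / N
    = 2546 * 96000 / 8192
    = 244416000 / 8192
    = 29835.938 Hz

29835.938 Hz


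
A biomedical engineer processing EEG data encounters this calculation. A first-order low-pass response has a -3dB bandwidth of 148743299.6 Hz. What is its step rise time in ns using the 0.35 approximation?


Rise time from bandwidth relationship:
tr = 0.35 / BW
   = 0.35 / 148743299.6
   = 2.353047169e-09 s
   = 2.353 ns

2.353 ns


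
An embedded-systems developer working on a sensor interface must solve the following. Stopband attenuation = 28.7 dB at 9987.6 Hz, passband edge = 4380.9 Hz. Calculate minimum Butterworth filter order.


Butterworth filter order formula:
n = log10(10^(A/10) - 1) / (2 * log10(f_stop/f_pass))
10^(28.7/10) - 1 = 740.3102
f_stop/f_pass = 9987.6 / 4380.9 = 2.2798
n = 4.0087 -> ceil = 5

5


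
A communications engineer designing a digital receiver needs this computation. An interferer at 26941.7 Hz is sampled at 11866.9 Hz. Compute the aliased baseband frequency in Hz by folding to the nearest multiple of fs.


Compute the nearest integer multiple of fs to the signal:
n = round(26941.7 / 11866.9) = 2
f_alias = |26941.7 - 2 * 11866.9|
        = |26941.7 - 23733.8|
        = 3207.9 Hz

3207.9


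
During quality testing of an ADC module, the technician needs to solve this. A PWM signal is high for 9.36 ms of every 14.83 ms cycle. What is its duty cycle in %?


Duty cycle as a percentage:
DC = (t_on / T) * 100
   = (9.36 / 14.83) * 100
   = 0.631153 * 100
   = 63.12 %

63.12 %


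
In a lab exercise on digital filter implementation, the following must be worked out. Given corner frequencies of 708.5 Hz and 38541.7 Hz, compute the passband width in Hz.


Bandwidth is the difference of -3dB frequencies:
BW = f_high - f_low
   = 38541.7 - 708.5
   = 37833.2 Hz

37833.2 Hz


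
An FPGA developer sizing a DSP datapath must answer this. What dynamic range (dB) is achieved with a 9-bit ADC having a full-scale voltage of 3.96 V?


Dynamic range from full-scale to LSB:
V_min = V_max / 2^bits = 3.96 / 2^9
DR = 20 * log10(V_max / V_min)
   = 20 * log10(2^9)
   = 20 * 9 * log10(2)
   = 54.19 dB

54.19 dB


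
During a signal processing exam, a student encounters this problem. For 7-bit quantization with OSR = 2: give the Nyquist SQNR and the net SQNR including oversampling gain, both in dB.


Step 1 — baseline SQNR at Nyquist:
SQNR_base = 6.02*N + 1.76
          = 6.02*7 + 1.76
          = 43.9 dB

Step 2 — oversampling processing gain:
G = 10*log10(OSR) = 10*log10(2) = 3.01 dB

Step 3 — total:
SQNR_total = 43.9 + 3.01 = 46.91 dB

Base SQNR = 43.9 dB; oversampled SQNR = 46.91 dB


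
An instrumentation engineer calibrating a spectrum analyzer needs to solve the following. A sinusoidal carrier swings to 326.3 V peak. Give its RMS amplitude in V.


RMS voltage for a sinusoidal waveform:
V_rms = V_peak / sqrt(2)
      = 326.3 / 1.414214
      = 230.729 V

230.729 V


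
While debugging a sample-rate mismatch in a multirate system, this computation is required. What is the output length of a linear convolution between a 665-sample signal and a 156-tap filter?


Linear convolution output length:
L = N + M - 1
  = 665 + 156 - 1
  = 820 samples

820


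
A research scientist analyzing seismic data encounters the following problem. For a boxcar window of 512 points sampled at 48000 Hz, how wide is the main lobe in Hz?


Main lobe width for a rectangular window:
Width = 2 * fs / N
      = 2 * 48000 / 512
      = 96000 / 512
      = 187.5 Hz

187.5 Hz


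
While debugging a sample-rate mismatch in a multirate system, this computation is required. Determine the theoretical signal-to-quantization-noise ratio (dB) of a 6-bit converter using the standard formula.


Theoretical SNR for a full-scale sinusoid:
SNR = 6.02 * N + 1.76
    = 6.02 * 6 + 1.76
    = 36.12 + 1.76
    = 37.88 dB

37.88 dB


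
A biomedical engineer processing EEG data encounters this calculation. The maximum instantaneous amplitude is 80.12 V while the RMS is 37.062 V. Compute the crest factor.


Crest factor is the ratio of peak to RMS:
CF = V_peak / V_rms
   = 80.12 / 37.062
   = 2.1618

2.1618


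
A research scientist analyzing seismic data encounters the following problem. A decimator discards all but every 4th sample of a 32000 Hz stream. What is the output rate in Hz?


Decimation reduces the sample rate:
fs_out = fs_in / M
       = 32000 / 4
       = 8000.0 Hz

8000.0 Hz


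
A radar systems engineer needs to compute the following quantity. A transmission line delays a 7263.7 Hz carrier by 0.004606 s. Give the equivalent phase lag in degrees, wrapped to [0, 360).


Phase shift from frequency and time delay:
phi = 360 * f * t_delay
    = 360 * 7263.7 * 0.004606
    = 12044.38 degrees
    mod 360 = 164.38 degrees

164.38 degrees


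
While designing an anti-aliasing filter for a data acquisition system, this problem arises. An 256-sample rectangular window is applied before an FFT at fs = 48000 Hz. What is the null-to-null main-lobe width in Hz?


Main lobe width for a rectangular window:
Width = 2 * fs / N
      = 2 * 48000 / 256
      = 96000 / 256
      = 375.0 Hz

375.0 Hz


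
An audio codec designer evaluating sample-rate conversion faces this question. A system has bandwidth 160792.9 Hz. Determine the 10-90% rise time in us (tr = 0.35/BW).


Rise time from bandwidth relationship:
tr = 0.35 / BW
   = 0.35 / 160792.9
   = 2.176713027e-06 s
   = 2.1767 us

2.1767 us


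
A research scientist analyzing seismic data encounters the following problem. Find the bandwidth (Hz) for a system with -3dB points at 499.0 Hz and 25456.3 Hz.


Bandwidth is the difference of -3dB frequencies:
BW = f_high - f_low
   = 25456.3 - 499.0
   = 24957.3 Hz

24957.3 Hz


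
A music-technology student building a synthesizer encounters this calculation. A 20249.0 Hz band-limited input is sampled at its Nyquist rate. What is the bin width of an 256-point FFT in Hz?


Step 1 — Nyquist sampling rate:
fs = 2 * fmax = 2 * 20249.0 = 40498.0 Hz

Step 2 — DFT bin spacing:
df = fs / N = 40498.0 / 256 = 158.1953 Hz

158.1953 Hz


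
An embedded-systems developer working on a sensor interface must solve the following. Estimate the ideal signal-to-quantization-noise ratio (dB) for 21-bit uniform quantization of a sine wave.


Theoretical SNR for a full-scale sinusoid:
SNR = 6.02 * N + 1.76
    = 6.02 * 21 + 1.76
    = 126.42 + 1.76
    = 128.18 dB

128.18 dB


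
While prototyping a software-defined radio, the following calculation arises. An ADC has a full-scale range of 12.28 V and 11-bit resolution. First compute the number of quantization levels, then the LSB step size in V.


Step 1 — number of quantization levels:
L = 2^N = 2^11 = 2048

Step 2 — LSB step size:
delta = Vfs / L
      = 12.28 / 2048
      = 0.00599609 V

Levels = 2048; step size = 0.00599609 V


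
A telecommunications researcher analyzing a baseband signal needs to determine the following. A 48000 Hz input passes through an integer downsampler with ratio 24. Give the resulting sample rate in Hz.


Decimation reduces the sample rate:
fs_out = fs_in / M
       = 48000 / 24
       = 2000.0 Hz

2000.0 Hz


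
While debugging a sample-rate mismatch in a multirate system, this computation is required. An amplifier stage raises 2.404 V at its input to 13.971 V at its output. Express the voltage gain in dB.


Voltage gain in dB:
G = 20 * log10(Vout / Vin)
  = 20 * log10(13.971 / 2.404)
  = 20 * log10(5.811564)
  = 20 * 0.764293
  = 15.29 dB

15.29 dB
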